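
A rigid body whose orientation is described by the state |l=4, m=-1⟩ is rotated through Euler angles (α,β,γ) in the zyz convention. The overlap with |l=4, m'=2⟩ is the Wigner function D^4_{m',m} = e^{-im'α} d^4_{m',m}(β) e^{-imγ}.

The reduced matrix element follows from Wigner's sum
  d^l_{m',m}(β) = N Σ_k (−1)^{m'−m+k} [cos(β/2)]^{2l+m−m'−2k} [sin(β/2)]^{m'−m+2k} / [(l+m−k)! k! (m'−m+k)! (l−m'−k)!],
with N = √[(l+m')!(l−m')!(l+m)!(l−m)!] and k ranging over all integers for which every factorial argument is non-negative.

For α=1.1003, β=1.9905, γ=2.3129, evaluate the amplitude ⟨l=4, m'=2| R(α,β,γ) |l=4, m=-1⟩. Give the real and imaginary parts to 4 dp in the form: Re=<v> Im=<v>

D^4_{2,-1}(1.1003,1.9905,2.3129) = e^{-i·2·1.1003}·d^4_{2,-1}(1.9905)·e^{-i·-1·2.3129}. Compute d first:
With c≡cos(β/2)=0.544293 and s≡sin(β/2)=0.838895, N=[720·2·6·120]^{1/2}=1018.233765
Admissible k: 0..2 (factorial args all ≥0)
  k=0: (−1)^3·1018.2338/(72)·0.5443^5·0.8389^3 = -0.398843
  k=1: (−1)^4·1018.2338/(48)·0.5443^3·0.8389^5 = +1.421161
  k=2: (−1)^5·1018.2338/(240)·0.5443^1·0.8389^7 = -0.675185
d^4_{2,-1}(1.9905) = -0.398843 +1.421161 -0.675185 = +0.347132
Attach z-rotation phases: D = e^{-i(2)(1.1003)}·(+0.347132)·e^{-i(-1)(2.3129)} = +0.344946+0.038901i

Re=0.3449 Im=0.0389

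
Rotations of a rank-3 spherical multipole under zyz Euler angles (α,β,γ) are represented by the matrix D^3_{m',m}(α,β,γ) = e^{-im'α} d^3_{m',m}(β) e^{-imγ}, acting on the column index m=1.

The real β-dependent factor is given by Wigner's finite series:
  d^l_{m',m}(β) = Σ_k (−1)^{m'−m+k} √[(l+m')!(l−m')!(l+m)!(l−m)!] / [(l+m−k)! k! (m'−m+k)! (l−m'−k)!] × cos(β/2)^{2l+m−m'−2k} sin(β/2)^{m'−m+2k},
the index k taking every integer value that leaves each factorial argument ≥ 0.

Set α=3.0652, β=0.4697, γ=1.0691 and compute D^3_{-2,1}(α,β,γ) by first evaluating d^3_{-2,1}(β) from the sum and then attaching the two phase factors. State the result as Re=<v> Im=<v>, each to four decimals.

Re=0.0243 Im=-0.0669

First d^3_{-2,1}(β=0.4697), then the phase factors e^{-i(-2)α} and e^{-i(1)γ}:
Half-angle: c=0.972549, s=0.232697. N=√(1·120·24·2)=75.894664
k: max(0,(1)−(-2))=3 … min(3+(1),3−(-2))=4
  k=3: (−1)^0·75.8947/(12)·0.9725^3·0.2327^3 = +0.073306
  k=4: (−1)^1·75.8947/(24)·0.9725^1·0.2327^5 = -0.002098
d^3_{-2,1}(0.4697) = +0.073306 -0.002098 = +0.071207
D = (+0.988351-0.152192i)·(+0.071207)·(+0.480914-0.876768i) = +0.024344-0.066917i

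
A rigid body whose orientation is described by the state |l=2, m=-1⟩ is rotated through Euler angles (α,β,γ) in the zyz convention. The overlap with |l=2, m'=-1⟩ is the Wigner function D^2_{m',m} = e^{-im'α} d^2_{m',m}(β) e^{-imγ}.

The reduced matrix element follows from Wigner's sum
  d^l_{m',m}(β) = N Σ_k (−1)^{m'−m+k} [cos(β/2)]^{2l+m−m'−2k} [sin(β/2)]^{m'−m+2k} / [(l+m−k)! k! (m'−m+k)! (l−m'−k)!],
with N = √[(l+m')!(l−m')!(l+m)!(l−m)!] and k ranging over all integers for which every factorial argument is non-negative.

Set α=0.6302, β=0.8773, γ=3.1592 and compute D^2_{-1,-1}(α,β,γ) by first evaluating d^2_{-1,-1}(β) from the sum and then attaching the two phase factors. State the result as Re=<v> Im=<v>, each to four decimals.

First d^2_{-1,-1}(β=0.8773), then the phase factors e^{-i(-1)α} and e^{-i(-1)γ}:
c=cos(0.8773/2)=0.905326, s=sin(0.8773/2)=0.424718; N=√[1·6·1·6]=6.000000
k∈{0,1} keeps every argument non-negative
  k=0: (−1)^0·6.0000/(6)·0.9053^4·0.4247^0 = +0.671769
  k=1: (−1)^1·6.0000/(2)·0.9053^2·0.4247^2 = -0.443539
d^2_{-1,-1}(0.8773) = +0.671769 -0.443539 = +0.228230
Attach z-rotation phases: D = e^{-i(-1)(0.6302)}·(+0.228230)·e^{-i(-1)(3.1592)} = -0.181992-0.137723i

Re=-0.1820 Im=-0.1377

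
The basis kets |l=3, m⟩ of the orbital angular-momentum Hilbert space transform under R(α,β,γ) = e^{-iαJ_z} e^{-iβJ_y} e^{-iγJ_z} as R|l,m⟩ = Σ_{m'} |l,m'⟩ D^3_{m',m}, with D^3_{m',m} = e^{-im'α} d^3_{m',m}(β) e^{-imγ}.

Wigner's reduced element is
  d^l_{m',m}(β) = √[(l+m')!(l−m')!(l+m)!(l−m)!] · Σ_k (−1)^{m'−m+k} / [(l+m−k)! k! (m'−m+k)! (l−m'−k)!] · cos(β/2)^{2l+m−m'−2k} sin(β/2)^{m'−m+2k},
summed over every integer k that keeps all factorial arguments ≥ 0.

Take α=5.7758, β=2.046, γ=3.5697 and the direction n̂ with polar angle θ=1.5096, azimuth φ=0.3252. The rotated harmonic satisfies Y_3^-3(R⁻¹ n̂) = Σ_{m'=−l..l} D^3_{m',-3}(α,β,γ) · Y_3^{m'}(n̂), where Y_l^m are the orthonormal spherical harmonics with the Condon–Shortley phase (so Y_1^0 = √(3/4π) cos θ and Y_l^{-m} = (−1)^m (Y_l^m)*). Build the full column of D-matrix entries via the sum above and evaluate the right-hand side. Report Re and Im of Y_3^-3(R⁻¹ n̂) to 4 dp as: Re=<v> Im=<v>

Re=-0.0191 Im=-0.2311

Need the full column D^3_{m',-3} for m'=−3..3 at α=5.7758, β=2.046, γ=3.5697.
cos(β/2)=0.520807, sin(β/2)=0.853674
d^3_{-3,-3}: single k=0 term ⇒ +0.019955;  D = -0.019394+0.004701i
d^3_{-2,-3}: single k=0 term ⇒ -0.080122;  D = +0.077229+0.021336i
d^3_{-1,-3}: single k=0 term ⇒ +0.207653;  D = -0.148070-0.145585i
d^3_{0,-3}: single k=0 term ⇒ -0.393027;  D = +0.111058+0.377010i
d^3_{1,-3}: single k=0 term ⇒ +0.557916;  D = +0.122250-0.544357i
d^3_{2,-3}: single k=0 term ⇒ -0.578381;  D = -0.384970+0.431651i
d^3_{3,-3}: single k=0 term ⇒ +0.387038;  D = +0.365508-0.127288i
Y_3^{m'}(θ=1.5096,φ=0.3252) and Σ D·Y over m':
  (-0.0194+0.0047i)·(+0.2326-0.3435i)  (+0.0772+0.0213i)·(+0.0496-0.0377i)  (-0.1481-0.1456i)·(-0.3000+0.1011i)  (+0.1111+0.3770i)·(-0.0680+0.0000i)  (+0.1222-0.5444i)·(+0.3000+0.1011i)  (-0.3850+0.4317i)·(+0.0496+0.0377i)  (+0.3655-0.1273i)·(-0.2326-0.3435i)
Y_3^-3(R⁻¹ n̂) = -0.019065-0.231056i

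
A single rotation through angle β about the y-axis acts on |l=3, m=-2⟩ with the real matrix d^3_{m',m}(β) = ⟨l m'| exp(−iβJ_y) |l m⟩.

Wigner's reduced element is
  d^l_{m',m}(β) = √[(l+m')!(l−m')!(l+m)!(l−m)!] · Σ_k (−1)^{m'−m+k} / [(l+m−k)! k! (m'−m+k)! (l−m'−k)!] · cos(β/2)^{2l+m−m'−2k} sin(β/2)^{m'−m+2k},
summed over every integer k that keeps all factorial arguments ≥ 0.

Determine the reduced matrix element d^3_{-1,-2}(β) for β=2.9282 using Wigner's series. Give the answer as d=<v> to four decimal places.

d=0.0075

d^3_{-1,-2}(β=2.9282) via Wigner's sum:
With c≡cos(β/2)=0.106494 and s≡sin(β/2)=0.994313, N=[2·24·1·120]^{1/2}=75.894664
k: max(0,(-2)−(-1))=0 … min(3+(-2),3−(-1))=1
  k=0: (−1)^1·75.8947/(24)·0.1065^5·0.9943^1 = -0.000043
  k=1: (−1)^2·75.8947/(12)·0.1065^3·0.9943^3 = +0.007509
d^3_{-1,-2}(2.9282) = -0.000043 +0.007509 = +0.007466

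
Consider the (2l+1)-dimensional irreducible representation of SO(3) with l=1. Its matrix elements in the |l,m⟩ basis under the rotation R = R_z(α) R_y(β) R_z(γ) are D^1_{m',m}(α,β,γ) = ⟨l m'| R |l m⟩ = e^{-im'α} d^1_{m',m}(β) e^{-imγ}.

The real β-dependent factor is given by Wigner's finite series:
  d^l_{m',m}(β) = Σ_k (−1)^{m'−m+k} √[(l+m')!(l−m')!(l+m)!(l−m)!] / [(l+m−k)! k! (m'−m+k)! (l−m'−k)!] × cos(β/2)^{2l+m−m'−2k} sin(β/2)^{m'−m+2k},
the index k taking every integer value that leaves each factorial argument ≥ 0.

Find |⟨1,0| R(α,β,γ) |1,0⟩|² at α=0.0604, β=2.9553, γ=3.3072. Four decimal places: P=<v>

Split into d^1_{0,0}(β=2.9553) × two z-phases.
c=cos(2.9553/2)=0.093012, s=sin(2.9553/2)=0.995665; N=√[1·1·1·1]=1.000000
k∈{0,1} keeps every argument non-negative
  k=0: (−1)^0·1.0000/(1)·0.0930^2·0.9957^0 = +0.008651
  k=1: (−1)^1·1.0000/(1)·0.0930^0·0.9957^2 = -0.991349
d^1_{0,0}(2.9553) = +0.008651 -0.991349 = -0.982698
|D^1_{0,0}|² = |d^1_{0,0}(β)|² = (-0.982698)² = 0.965695 (the z-rotation phases have unit modulus)

P=0.9657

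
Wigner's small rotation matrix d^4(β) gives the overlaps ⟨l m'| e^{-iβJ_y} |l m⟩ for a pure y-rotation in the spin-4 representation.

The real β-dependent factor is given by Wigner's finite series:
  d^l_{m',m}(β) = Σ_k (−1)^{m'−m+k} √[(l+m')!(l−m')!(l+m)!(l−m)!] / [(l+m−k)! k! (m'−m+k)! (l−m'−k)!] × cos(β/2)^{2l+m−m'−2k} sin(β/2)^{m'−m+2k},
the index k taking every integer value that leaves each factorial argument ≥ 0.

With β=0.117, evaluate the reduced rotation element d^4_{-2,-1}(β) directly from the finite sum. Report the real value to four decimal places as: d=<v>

d^4_{-2,-1}(β=0.117) via Wigner's sum:
Half-angle: c=0.998289, s=0.058467. N=√(2·720·6·120)=1018.233765
k: max(0,(-1)−(-2))=1 … min(4+(-1),4−(-2))=3
  k=1: (−1)^0·1018.2338/(240)·0.9983^7·0.0585^1 = +0.245098
  k=2: (−1)^1·1018.2338/(48)·0.9983^5·0.0585^3 = -0.004204
  k=3: (−1)^2·1018.2338/(72)·0.9983^3·0.0585^5 = +0.000010
d^4_{-2,-1}(0.117) = +0.245098 -0.004204 +0.000010 = +0.240904

d=0.2409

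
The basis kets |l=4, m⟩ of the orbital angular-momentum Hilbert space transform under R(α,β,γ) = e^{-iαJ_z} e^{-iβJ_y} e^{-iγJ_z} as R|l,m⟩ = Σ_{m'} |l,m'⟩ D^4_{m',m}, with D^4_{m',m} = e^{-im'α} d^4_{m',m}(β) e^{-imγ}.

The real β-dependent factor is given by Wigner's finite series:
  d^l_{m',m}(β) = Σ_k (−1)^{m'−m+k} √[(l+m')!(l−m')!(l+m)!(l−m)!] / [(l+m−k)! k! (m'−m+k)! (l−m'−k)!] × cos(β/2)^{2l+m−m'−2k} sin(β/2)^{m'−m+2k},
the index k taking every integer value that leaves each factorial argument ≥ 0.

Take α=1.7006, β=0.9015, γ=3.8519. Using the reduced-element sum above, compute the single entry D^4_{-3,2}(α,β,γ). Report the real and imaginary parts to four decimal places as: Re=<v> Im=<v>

Re=-0.1016 Im=-0.0608

First d^4_{-3,2}(β=0.9015), then the phase factors e^{-i(-3)α} and e^{-i(2)γ}:
With c≡cos(β/2)=0.900121 and s≡sin(β/2)=0.435641, N=[1·5040·720·2]^{1/2}=2693.993318
The bounds max(0,m−m')=5 and min(l+m,l−m')=6 give 2 terms
  k=5: (−1)^0·2693.9933/(240)·0.9001^3·0.4356^5 = +0.128449
  k=6: (−1)^1·2693.9933/(720)·0.9001^1·0.4356^7 = -0.010029
d^4_{-3,2}(0.9015) = +0.128449 -0.010029 = +0.118420
Attach z-rotation phases: D = e^{-i(-3)(1.7006)}·(+0.118420)·e^{-i(2)(3.8519)} = -0.101594-0.060842i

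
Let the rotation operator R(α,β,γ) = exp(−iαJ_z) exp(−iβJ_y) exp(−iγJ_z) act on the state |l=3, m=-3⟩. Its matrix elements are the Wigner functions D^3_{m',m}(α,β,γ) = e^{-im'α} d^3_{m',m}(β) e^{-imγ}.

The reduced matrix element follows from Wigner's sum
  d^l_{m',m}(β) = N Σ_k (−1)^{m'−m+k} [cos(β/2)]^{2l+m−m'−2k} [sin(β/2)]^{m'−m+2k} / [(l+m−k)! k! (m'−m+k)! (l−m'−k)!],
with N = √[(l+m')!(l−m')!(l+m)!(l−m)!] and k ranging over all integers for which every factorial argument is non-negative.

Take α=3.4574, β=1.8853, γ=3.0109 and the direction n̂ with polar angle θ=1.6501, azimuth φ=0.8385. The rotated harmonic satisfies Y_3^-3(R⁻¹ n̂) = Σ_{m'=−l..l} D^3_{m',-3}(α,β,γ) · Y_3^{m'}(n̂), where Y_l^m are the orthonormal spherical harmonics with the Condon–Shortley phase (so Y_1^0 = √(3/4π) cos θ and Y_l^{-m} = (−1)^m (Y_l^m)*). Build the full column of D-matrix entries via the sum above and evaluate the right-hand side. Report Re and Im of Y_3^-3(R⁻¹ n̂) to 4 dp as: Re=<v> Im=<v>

Re=0.0743 Im=-0.0542

Need the full column D^3_{m',-3} for m'=−3..3 at α=3.4574, β=1.8853, γ=3.0109.
cos(β/2)=0.587646, sin(β/2)=0.809118
d^3_{-3,-3}: single k=0 term ⇒ +0.041181;  D = +0.034992+0.021712i
d^3_{-2,-3}: single k=0 term ⇒ -0.138888;  D = +0.134923+0.032952i
d^3_{-1,-3}: single k=0 term ⇒ +0.302366;  D = +0.301487-0.023039i
d^3_{0,-3}: single k=0 term ⇒ -0.480727;  D = +0.444248-0.183690i
d^3_{1,-3}: single k=0 term ⇒ +0.573225;  D = +0.435501-0.372727i
d^3_{2,-3}: single k=0 term ⇒ -0.499173;  D = +0.259678-0.426311i
d^3_{3,-3}: single k=0 term ⇒ +0.280590;  D = +0.064322-0.273118i
Y_3^{m'}(θ=1.6501,φ=0.8385) and Σ D·Y over m':
  (+0.0350+0.0217i)·(-0.3349-0.2422i)  (+0.1349+0.0330i)·(+0.0085+0.0800i)  (+0.3015-0.0230i)·(-0.2086+0.2321i)  (+0.4442-0.1837i)·(+0.0878+0.0000i)  (+0.4355-0.3727i)·(+0.2086+0.2321i)  (+0.2597-0.4263i)·(+0.0085-0.0800i)  (+0.0643-0.2731i)·(+0.3349-0.2422i)
Y_3^-3(R⁻¹ n̂) = +0.074348-0.054183i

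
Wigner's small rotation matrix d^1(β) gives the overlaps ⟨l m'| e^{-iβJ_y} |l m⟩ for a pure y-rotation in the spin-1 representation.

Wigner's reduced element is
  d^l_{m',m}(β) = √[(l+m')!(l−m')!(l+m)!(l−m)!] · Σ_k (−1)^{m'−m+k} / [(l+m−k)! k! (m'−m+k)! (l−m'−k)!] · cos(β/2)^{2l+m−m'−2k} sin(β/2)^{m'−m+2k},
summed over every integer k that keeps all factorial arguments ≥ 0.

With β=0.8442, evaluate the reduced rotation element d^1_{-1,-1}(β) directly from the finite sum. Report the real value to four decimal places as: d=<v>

d=0.8322

d^1_{-1,-1}(β=0.8442) via Wigner's sum:
With c≡cos(β/2)=0.912231 and s≡sin(β/2)=0.409677, N=[1·2·1·2]^{1/2}=2.000000
k: max(0,(-1)−(-1))=0 … min(1+(-1),1−(-1))=0
  k=0: (−1)^0·2.0000/(2)·0.9122^2·0.4097^0 = +0.832165
d^1_{-1,-1}(0.8442) = +0.832165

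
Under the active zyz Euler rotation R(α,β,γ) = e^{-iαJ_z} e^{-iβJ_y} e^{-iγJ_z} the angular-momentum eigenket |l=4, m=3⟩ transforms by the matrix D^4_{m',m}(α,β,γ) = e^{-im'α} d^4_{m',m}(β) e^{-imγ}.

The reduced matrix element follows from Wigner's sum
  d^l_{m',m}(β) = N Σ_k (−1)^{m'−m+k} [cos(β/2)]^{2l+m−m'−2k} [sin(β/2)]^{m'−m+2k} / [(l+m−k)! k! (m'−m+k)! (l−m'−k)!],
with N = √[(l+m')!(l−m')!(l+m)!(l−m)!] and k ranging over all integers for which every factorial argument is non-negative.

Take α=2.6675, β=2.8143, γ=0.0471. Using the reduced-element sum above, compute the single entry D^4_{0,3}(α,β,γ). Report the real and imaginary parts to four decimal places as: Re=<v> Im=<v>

Re=-0.0461 Im=0.0066

D^4_{0,3}(2.6675,2.8143,0.0471) = e^{-i·0·2.6675}·d^4_{0,3}(2.8143)·e^{-i·3·0.0471}. Compute d first:
c=cos(2.8143/2)=0.162917, s=sin(2.8143/2)=0.986640; N=√[24·24·5040·1]=1703.830978
The bounds max(0,m−m')=3 and min(l+m,l−m')=4 give 2 terms
  k=3: (−1)^0·1703.8310/(144)·0.1629^5·0.9866^3 = +0.001304
  k=4: (−1)^1·1703.8310/(144)·0.1629^3·0.9866^5 = -0.047836
d^4_{0,3}(2.8143) = +0.001304 -0.047836 = -0.046532
Attach z-rotation phases: D = e^{-i(0)(2.6675)}·(-0.046532)·e^{-i(3)(0.0471)} = -0.046068+0.006553i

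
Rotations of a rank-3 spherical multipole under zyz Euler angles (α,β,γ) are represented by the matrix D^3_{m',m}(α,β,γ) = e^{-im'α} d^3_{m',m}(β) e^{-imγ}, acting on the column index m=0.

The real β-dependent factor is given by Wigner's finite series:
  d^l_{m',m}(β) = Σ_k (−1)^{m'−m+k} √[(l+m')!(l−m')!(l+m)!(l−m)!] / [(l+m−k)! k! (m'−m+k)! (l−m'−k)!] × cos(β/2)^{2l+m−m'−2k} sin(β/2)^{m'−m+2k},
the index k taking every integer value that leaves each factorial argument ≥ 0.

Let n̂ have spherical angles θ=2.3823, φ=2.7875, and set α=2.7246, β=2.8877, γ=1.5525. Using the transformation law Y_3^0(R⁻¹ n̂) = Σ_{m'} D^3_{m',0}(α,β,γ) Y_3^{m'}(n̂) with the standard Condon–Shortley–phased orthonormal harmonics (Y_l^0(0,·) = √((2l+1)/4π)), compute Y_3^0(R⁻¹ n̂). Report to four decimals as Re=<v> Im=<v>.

Need the full column D^3_{m',0} for m'=−3..3 at α=2.7246, β=2.8877, γ=1.5525.
cos(β/2)=0.126606, sin(β/2)=0.991953
d^3_{-3,0}: single k=3 term ⇒ +0.008858;  D = -0.002785+0.008409i
d^3_{-2,0}: k∈[2..3] ⇒ +0.001385 -0.085002 = -0.083618;  D = -0.056185+0.061929i
d^3_{-1,0}: k∈[1..3] ⇒ +0.000112 -0.020585 +0.421211 = +0.400738;  D = -0.366399+0.162304i
d^3_{0,0}: k∈[0..3] ⇒ +0.000004 -0.002275 +0.139673 -0.952680 = -0.815278;  D = -0.815278+0.000000i
d^3_{1,0}: k∈[0..2] ⇒ -0.000112 +0.020585 -0.421211 = -0.400738;  D = +0.366399+0.162304i
d^3_{2,0}: k∈[0..1] ⇒ +0.001385 -0.085002 = -0.083618;  D = -0.056185-0.061929i
d^3_{3,0}: single k=0 term ⇒ -0.008858;  D = +0.002785+0.008409i
Y_3^{m'}(θ=2.3823,φ=2.7875) and Σ D·Y over m':
  (-0.0028+0.0084i)·(-0.0663-0.1189i)  (-0.0562+0.0619i)·(-0.2668-0.2285i)  (-0.3664+0.1623i)·(-0.3402-0.1258i)  (-0.8153+0.0000i)·(+0.1000+0.0000i)  (+0.3664+0.1623i)·(+0.3402-0.1258i)  (-0.0562-0.0619i)·(-0.2668+0.2285i)  (+0.0028+0.0084i)·(+0.0663-0.1189i)
Y_3^0(R⁻¹ n̂) = +0.269265+0.000000i

Re=0.2693 Im=0.0000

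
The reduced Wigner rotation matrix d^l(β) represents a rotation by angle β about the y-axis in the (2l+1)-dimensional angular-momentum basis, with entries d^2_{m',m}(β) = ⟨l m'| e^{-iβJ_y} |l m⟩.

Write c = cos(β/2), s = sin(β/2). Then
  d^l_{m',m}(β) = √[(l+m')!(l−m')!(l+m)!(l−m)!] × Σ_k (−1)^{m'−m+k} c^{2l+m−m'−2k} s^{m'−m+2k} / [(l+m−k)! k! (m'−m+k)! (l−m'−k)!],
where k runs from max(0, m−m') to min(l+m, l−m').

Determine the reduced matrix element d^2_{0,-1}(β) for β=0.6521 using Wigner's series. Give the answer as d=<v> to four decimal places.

d^2_{0,-1}(β=0.6521) via Wigner's sum:
With c≡cos(β/2)=0.947315 and s≡sin(β/2)=0.320304, N=[2·2·1·6]^{1/2}=4.898979
k: max(0,(-1)−(0))=0 … min(2+(-1),2−(0))=1
  k=0: (−1)^1·4.8990/(2)·0.9473^3·0.3203^1 = -0.666992
  k=1: (−1)^2·4.8990/(2)·0.9473^1·0.3203^3 = +0.076253
d^2_{0,-1}(0.6521) = -0.666992 +0.076253 = -0.590739

d=-0.5907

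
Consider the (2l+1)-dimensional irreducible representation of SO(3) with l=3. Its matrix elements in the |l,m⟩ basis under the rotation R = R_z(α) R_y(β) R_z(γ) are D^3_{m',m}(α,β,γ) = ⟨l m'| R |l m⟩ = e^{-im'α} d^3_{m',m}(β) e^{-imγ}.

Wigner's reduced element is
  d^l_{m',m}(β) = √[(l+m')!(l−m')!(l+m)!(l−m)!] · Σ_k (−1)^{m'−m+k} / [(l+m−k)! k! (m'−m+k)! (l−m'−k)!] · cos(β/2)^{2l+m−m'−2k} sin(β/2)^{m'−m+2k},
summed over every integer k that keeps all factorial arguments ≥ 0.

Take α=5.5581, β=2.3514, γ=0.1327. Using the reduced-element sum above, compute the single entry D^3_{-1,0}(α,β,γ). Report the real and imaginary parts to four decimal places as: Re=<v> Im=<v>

Re=0.3399 Im=-0.3012

D^3_{-1,0}(5.5581,2.3514,0.1327) = e^{-i·-1·5.5581}·d^3_{-1,0}(2.3514)·e^{-i·0·0.1327}. Compute d first:
With c≡cos(β/2)=0.384897 and s≡sin(β/2)=0.922959, N=[2·24·6·6]^{1/2}=41.569219
The bounds max(0,m−m')=1 and min(l+m,l−m')=3 give 3 terms
  k=1: (−1)^0·41.5692/(12)·0.3849^5·0.9230^1 = +0.027008
  k=2: (−1)^1·41.5692/(4)·0.3849^3·0.9230^3 = -0.465901
  k=3: (−1)^2·41.5692/(12)·0.3849^1·0.9230^5 = +0.892994
d^3_{-1,0}(2.3514) = +0.027008 -0.465901 +0.892994 = +0.454101
Phases: e^{-i·(-1)·5.5581}=+0.748443-0.663199i, e^{-i·(0)·0.1327}=+1.000000+0.000000i ⇒ D=+0.339869-0.301159i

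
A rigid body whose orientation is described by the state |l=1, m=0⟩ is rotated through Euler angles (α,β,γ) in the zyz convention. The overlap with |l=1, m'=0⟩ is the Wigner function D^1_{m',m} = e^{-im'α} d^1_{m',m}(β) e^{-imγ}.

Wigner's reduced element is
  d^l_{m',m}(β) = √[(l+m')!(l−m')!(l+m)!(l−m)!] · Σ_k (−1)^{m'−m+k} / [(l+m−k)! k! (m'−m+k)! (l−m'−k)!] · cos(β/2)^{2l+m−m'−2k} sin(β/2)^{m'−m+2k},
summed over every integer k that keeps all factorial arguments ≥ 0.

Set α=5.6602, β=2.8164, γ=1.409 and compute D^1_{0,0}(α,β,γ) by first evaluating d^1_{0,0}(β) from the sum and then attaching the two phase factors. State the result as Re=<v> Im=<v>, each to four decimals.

Re=-0.9476 Im=0.0000

Split into d^1_{0,0}(β=2.8164) × two z-phases.
c=cos(2.8164/2)=0.161881, s=sin(2.8164/2)=0.986810; N=√[1·1·1·1]=1.000000
Admissible k: 0..1 (factorial args all ≥0)
  k=0: (−1)^0·1.0000/(1)·0.1619^2·0.9868^0 = +0.026205
  k=1: (−1)^1·1.0000/(1)·0.1619^0·0.9868^2 = -0.973795
d^1_{0,0}(2.8164) = +0.026205 -0.973795 = -0.947589
Phases: e^{-i·(0)·5.6602}=+1.000000+0.000000i, e^{-i·(0)·1.409}=+1.000000+0.000000i ⇒ D=-0.947589+0.000000i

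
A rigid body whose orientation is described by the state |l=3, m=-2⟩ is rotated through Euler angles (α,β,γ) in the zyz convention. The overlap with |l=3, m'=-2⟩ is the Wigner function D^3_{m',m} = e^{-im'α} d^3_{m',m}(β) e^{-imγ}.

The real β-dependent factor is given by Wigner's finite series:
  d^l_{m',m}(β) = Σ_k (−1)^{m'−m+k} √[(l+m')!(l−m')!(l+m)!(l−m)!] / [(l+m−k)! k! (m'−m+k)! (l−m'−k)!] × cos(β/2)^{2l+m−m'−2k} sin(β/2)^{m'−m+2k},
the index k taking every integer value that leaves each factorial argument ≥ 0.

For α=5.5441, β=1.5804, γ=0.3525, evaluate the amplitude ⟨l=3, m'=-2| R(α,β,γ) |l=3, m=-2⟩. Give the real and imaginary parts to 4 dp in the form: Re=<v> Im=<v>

D^3_{-2,-2}(5.5441,1.5804,0.3525) = e^{-i·-2·5.5441}·d^3_{-2,-2}(1.5804)·e^{-i·-2·0.3525}. Compute d first:
With c≡cos(β/2)=0.703703 and s≡sin(β/2)=0.710494, N=[1·120·1·120]^{1/2}=120.000000
The bounds max(0,m−m')=0 and min(l+m,l−m')=1 give 2 terms
  k=0: (−1)^0·120.0000/(120)·0.7037^6·0.7105^0 = +0.121433
  k=1: (−1)^1·120.0000/(24)·0.7037^4·0.7105^2 = -0.618941
d^3_{-2,-2}(1.5804) = +0.121433 -0.618941 = -0.497508
Phases: e^{-i·(-2)·5.5441}=+0.092493-0.995713i, e^{-i·(-2)·0.3525}=+0.761612+0.648034i ⇒ D=-0.356066+0.347463i

Re=-0.3561 Im=0.3475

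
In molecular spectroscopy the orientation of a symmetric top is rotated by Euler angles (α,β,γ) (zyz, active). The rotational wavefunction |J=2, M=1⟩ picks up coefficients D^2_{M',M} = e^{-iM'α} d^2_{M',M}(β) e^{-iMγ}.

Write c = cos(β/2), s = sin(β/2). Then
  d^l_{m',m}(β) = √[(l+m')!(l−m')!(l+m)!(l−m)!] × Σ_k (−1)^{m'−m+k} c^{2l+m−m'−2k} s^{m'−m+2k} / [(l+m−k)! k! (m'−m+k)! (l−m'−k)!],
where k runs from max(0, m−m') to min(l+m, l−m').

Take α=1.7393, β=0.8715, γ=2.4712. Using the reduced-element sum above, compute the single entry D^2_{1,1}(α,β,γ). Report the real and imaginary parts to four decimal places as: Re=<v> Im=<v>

Re=-0.1136 Im=0.2070

D^2_{1,1}(1.7393,0.8715,2.4712) = e^{-i·1·1.7393}·d^2_{1,1}(0.8715)·e^{-i·1·2.4712}. Compute d first:
c=cos(0.8715/2)=0.906554, s=sin(0.8715/2)=0.422090; N=√[6·1·6·1]=6.000000
k∈{0,1} keeps every argument non-negative
  k=0: (−1)^0·6.0000/(6)·0.9066^4·0.4221^0 = +0.675420
  k=1: (−1)^1·6.0000/(2)·0.9066^2·0.4221^2 = -0.439258
d^2_{1,1}(0.8715) = +0.675420 -0.439258 = +0.236163
Phases: e^{-i·(1)·1.7393}=-0.167707-0.985837i, e^{-i·(1)·2.4712}=-0.783578-0.621294i ⇒ D=-0.113614+0.207038i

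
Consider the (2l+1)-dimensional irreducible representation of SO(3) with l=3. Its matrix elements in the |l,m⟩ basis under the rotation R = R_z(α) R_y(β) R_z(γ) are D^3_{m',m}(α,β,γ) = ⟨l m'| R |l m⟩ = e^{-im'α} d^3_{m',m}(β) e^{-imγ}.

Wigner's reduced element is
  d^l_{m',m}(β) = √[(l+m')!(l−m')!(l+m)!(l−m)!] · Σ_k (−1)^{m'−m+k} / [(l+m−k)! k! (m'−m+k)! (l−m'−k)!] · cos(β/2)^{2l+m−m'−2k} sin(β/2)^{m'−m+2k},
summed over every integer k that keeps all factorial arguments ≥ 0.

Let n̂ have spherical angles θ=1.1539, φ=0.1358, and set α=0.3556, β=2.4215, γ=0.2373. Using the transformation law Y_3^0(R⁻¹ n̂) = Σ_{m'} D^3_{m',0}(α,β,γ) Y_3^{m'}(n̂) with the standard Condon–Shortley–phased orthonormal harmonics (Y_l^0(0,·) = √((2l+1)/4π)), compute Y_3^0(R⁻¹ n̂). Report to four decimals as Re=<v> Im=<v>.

Need the full column D^3_{m',0} for m'=−3..3 at α=0.3556, β=2.4215, γ=0.2373.
cos(β/2)=0.352318, sin(β/2)=0.935881
d^3_{-3,0}: single k=3 term ⇒ +0.160317;  D = +0.077422+0.140383i
d^3_{-2,0}: k∈[2..3] ⇒ +0.073916 -0.521568 = -0.447652;  D = -0.339132-0.292202i
d^3_{-1,0}: k∈[1..3] ⇒ +0.017599 -0.372543 +0.876248 = +0.521304;  D = +0.488690+0.181493i
d^3_{0,0}: k∈[0..3] ⇒ +0.001913 -0.121456 +0.857024 -0.671927 = +0.065552;  D = +0.065552+0.000000i
d^3_{1,0}: k∈[0..2] ⇒ -0.017599 +0.372543 -0.876248 = -0.521304;  D = -0.488690+0.181493i
d^3_{2,0}: k∈[0..1] ⇒ +0.073916 -0.521568 = -0.447652;  D = -0.339132+0.292202i
d^3_{3,0}: single k=0 term ⇒ -0.160317;  D = -0.077422+0.140383i
Y_3^{m'}(θ=1.1539,φ=0.1358) and Σ D·Y over m':
  (+0.0774+0.1404i)·(+0.2928-0.1264i)  (-0.3391-0.2922i)·(+0.3333-0.0928i)  (+0.4887+0.1815i)·(-0.0528+0.0072i)  (+0.0656+0.0000i)·(-0.3294+0.0000i)  (-0.4887+0.1815i)·(+0.0528+0.0072i)  (-0.3391+0.2922i)·(+0.3333+0.0928i)  (-0.0774+0.1404i)·(-0.2928-0.1264i)
Y_3^0(R⁻¹ n̂) = -0.275249+0.000000i

Re=-0.2752 Im=0.0000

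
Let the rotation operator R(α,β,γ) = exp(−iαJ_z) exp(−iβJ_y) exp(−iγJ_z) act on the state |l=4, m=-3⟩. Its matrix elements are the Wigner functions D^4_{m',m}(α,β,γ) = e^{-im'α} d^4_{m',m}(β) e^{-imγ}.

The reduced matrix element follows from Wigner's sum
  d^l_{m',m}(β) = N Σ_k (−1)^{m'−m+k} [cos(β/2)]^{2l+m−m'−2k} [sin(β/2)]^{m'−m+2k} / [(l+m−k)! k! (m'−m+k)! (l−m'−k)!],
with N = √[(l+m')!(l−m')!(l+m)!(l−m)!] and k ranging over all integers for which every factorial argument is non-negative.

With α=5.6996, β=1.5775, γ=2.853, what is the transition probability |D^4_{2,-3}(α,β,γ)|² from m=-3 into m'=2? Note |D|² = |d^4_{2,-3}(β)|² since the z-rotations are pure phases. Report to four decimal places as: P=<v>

P=0.2187

Split into d^4_{2,-3}(β=1.5775) × two z-phases.
With c≡cos(β/2)=0.704733 and s≡sin(β/2)=0.709473, N=[720·2·1·5040]^{1/2}=2693.993318
The bounds max(0,m−m')=0 and min(l+m,l−m')=1 give 2 terms
  k=0: (−1)^5·2693.9933/(240)·0.7047^3·0.7095^5 = -0.706216
  k=1: (−1)^6·2693.9933/(720)·0.7047^1·0.7095^7 = +0.238583
d^4_{2,-3}(1.5775) = -0.706216 +0.238583 = -0.467633
|D^4_{2,-3}|² = |d^4_{2,-3}(β)|² = (-0.467633)² = 0.218681 (the z-rotation phases have unit modulus)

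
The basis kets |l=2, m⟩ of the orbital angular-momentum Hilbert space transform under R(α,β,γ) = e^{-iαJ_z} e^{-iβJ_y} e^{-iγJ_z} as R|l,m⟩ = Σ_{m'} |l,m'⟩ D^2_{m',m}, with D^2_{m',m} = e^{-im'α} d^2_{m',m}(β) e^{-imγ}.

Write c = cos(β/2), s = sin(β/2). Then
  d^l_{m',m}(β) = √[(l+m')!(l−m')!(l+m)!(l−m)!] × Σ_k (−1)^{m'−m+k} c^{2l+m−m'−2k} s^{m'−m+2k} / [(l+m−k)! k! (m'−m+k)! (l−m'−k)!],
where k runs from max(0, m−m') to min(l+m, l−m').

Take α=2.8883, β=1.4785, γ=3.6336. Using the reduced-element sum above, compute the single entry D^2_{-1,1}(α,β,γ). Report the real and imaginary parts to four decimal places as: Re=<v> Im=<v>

Re=0.3951 Im=-0.3646

D^2_{-1,1}(2.8883,1.4785,3.6336) = e^{-i·-1·2.8883}·d^2_{-1,1}(1.4785)·e^{-i·1·3.6336}. Compute d first:
With c≡cos(β/2)=0.738974 and s≡sin(β/2)=0.673734, N=[1·6·6·1]^{1/2}=6.000000
The bounds max(0,m−m')=2 and min(l+m,l−m')=3 give 2 terms
  k=2: (−1)^0·6.0000/(2)·0.7390^2·0.6737^2 = +0.743629
  k=3: (−1)^1·6.0000/(6)·0.7390^0·0.6737^4 = -0.206041
d^2_{-1,1}(1.4785) = +0.743629 -0.206041 = +0.537588
D = (-0.968093+0.250593i)·(+0.537588)·(-0.881386+0.472396i) = +0.395065-0.364588i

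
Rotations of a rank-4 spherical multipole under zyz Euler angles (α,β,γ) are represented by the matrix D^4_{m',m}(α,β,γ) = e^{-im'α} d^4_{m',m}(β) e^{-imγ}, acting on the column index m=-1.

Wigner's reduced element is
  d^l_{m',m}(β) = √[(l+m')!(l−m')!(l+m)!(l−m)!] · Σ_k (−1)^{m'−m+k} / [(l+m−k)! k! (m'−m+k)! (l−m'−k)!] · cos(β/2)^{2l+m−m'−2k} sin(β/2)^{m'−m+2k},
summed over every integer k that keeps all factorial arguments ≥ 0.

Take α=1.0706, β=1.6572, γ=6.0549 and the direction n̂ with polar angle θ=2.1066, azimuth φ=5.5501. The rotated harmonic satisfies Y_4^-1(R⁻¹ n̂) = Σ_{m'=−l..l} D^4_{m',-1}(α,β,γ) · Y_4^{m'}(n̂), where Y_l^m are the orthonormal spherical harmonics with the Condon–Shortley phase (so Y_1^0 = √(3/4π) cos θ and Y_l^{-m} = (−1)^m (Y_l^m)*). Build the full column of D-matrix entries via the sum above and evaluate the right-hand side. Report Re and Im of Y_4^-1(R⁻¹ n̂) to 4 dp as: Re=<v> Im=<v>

Re=0.1445 Im=0.1434

Need the full column D^4_{m',-1} for m'=−4..4 at α=1.0706, β=1.6572, γ=6.0549.
cos(β/2)=0.675908, sin(β/2)=0.736986
d^4_{-4,-1}: single k=3 term ⇒ +0.422581;  D = -0.258515-0.334282i
d^4_{-3,-1}: k∈[2..3] ⇒ +0.411069 -0.814529 = -0.403460;  D = +0.398429-0.063513i
d^4_{-2,-1}: k∈[1..3] ⇒ +0.201516 -1.197905 +0.949454 = -0.046935;  D = +0.015746-0.044215i
d^4_{-1,-1}: k∈[0..3] ⇒ +0.043561 -0.776848 +1.847178 -0.732032 = +0.381859;  D = +0.254218+0.284938i
d^4_{0,-1}: k∈[0..3] ⇒ -0.212416 +1.515243 -1.801462 +0.356958 = -0.141678;  D = -0.138002+0.032063i
d^4_{1,-1}: k∈[0..3] ⇒ +0.517898 -1.847178 +1.098048 -0.087031 = -0.318262;  D = -0.085476+0.306568i
d^4_{2,-1}: k∈[0..2] ⇒ -0.798603 +1.424181 -0.338640 = +0.286938;  D = -0.205574-0.200181i
d^4_{3,-1}: k∈[0..1] ⇒ +0.814529 -0.581033 = +0.233496;  D = -0.223171+0.068667i
d^4_{4,-1}: single k=0 term ⇒ -0.502404;  D = +0.100651-0.492218i
Y_4^{m'}(θ=2.1066,φ=5.5501) and Σ D·Y over m':
  (-0.2585-0.3343i)·(-0.2366+0.0503i)  (+0.3984-0.0635i)·(+0.2388-0.3286i)  (+0.0157-0.0442i)·(+0.0213+0.2028i)  (+0.2542+0.2849i)·(+0.1814+0.1634i)  (-0.1380+0.0321i)·(-0.2583+0.0000i)  (-0.0855+0.3066i)·(-0.1814+0.1634i)  (-0.2056-0.2002i)·(+0.0213-0.2028i)  (-0.2232+0.0687i)·(-0.2388-0.3286i)  (+0.1007-0.4922i)·(-0.2366-0.0503i)
Y_4^-1(R⁻¹ n̂) = +0.144538+0.143406i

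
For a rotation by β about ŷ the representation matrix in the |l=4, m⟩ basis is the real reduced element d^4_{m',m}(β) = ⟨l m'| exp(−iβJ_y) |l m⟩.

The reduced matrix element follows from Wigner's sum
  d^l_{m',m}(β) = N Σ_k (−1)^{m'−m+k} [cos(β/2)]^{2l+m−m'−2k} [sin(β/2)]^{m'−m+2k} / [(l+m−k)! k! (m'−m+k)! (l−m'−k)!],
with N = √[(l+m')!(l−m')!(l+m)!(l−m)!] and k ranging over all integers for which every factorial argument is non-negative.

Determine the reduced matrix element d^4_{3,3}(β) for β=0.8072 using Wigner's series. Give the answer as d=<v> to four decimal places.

d=-0.1415

d^4_{3,3}(β=0.8072) via Wigner's sum:
With c≡cos(β/2)=0.919653 and s≡sin(β/2)=0.392732, N=[5040·1·5040·1]^{1/2}=5040.000000
Admissible k: 0..1 (factorial args all ≥0)
  k=0: (−1)^0·5040.0000/(5040)·0.9197^8·0.3927^0 = +0.511673
  k=1: (−1)^1·5040.0000/(720)·0.9197^6·0.3927^2 = -0.653182
d^4_{3,3}(0.8072) = +0.511673 -0.653182 = -0.141509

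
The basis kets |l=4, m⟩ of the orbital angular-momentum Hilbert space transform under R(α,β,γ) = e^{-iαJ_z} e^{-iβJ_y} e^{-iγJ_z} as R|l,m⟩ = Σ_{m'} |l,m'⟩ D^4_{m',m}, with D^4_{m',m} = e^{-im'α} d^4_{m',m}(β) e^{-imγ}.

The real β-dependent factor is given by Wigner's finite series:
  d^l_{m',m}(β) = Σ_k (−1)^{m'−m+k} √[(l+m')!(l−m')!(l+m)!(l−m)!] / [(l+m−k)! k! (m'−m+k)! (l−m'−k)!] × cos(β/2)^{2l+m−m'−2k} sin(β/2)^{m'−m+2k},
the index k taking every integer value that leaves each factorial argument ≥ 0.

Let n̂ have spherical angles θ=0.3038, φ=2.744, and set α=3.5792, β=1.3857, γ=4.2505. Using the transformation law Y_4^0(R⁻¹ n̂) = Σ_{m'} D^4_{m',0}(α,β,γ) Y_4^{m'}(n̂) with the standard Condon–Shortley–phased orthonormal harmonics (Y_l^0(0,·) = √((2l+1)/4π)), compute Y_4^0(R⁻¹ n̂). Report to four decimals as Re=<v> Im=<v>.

Need the full column D^4_{m',0} for m'=−4..4 at α=3.5792, β=1.3857, γ=4.2505.
cos(β/2)=0.769429, sin(β/2)=0.638733
d^4_{-4,0}: single k=4 term ⇒ +0.488089;  D = -0.087206+0.480235i
d^4_{-3,0}: k∈[3..4] ⇒ +0.831502 -0.573013 = +0.258489;  D = -0.065946-0.249935i
d^4_{-2,0}: k∈[2..4] ⇒ +0.803101 -1.475843 +0.381393 = -0.291349;  D = -0.186706-0.223663i
d^4_{-1,0}: k∈[1..4] ⇒ +0.456051 -1.885670 +1.299472 -0.149251 = -0.279398;  D = +0.253070+0.118401i
d^4_{0,0}: k∈[0..4] ⇒ +0.122842 -1.354468 +2.100161 -0.643238 +0.027705 = +0.253002;  D = +0.253002+0.000000i
d^4_{1,0}: k∈[0..3] ⇒ -0.456051 +1.885670 -1.299472 +0.149251 = +0.279398;  D = -0.253070+0.118401i
d^4_{2,0}: k∈[0..2] ⇒ +0.803101 -1.475843 +0.381393 = -0.291349;  D = -0.186706+0.223663i
d^4_{3,0}: k∈[0..1] ⇒ -0.831502 +0.573013 = -0.258489;  D = +0.065946-0.249935i
d^4_{4,0}: single k=0 term ⇒ +0.488089;  D = -0.087206-0.480235i
Y_4^{m'}(θ=0.3038,φ=2.744) and Σ D·Y over m':
  (-0.0872+0.4802i)·(-0.0001+0.0035i)  (-0.0659-0.2499i)·(-0.0118-0.0297i)  (-0.1867-0.2237i)·(+0.1126+0.1149i)  (+0.2531+0.1184i)·(-0.4200-0.1764i)  (+0.2530+0.0000i)·(+0.4973+0.0000i)  (-0.2531+0.1184i)·(+0.4200-0.1764i)  (-0.1867+0.2237i)·(+0.1126-0.1149i)  (+0.0659-0.2499i)·(+0.0118-0.0297i)  (-0.0872-0.4802i)·(-0.0001-0.0035i)
Y_4^0(R⁻¹ n̂) = -0.052385-0.000000i

Re=-0.0524 Im=0.0000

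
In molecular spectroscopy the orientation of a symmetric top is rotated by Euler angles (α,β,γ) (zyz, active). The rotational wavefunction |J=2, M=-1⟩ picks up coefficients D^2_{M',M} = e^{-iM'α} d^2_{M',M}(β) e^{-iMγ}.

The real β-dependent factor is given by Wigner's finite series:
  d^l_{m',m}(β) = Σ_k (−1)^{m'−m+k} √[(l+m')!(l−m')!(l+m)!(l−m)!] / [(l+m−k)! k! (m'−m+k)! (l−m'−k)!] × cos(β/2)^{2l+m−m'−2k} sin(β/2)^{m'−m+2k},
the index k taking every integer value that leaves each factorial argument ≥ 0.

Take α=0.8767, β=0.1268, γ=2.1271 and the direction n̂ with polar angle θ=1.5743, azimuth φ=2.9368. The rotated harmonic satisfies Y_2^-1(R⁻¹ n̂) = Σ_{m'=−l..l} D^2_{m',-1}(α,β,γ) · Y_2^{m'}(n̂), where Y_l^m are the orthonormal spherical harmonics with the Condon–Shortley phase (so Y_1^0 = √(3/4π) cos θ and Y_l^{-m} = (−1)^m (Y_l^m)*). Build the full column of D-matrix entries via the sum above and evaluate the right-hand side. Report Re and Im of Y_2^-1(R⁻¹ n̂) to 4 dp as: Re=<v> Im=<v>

Need the full column D^2_{m',-1} for m'=−2..2 at α=0.8767, β=0.1268, γ=2.1271.
cos(β/2)=0.997991, sin(β/2)=0.063358
d^2_{-2,-1}: single k=1 term ⇒ +0.125953;  D = -0.093105-0.084827i
d^2_{-1,-1}: k∈[0..1] ⇒ +0.991988 -0.011994 = +0.979994;  D = -0.970705+0.134609i
d^2_{0,-1}: k∈[0..1] ⇒ -0.154260 +0.000622 = -0.153638;  D = +0.081129-0.130472i
d^2_{1,-1}: k∈[0..1] ⇒ +0.011994 -0.000016 = +0.011978;  D = +0.003772+0.011369i
d^2_{2,-1}: single k=0 term ⇒ -0.000508;  D = -0.000473-0.000185i
Y_2^{m'}(θ=1.5743,φ=2.9368) and Σ D·Y over m':
  (-0.0931-0.0848i)·(+0.3543+0.1538i)  (-0.9707+0.1346i)·(+0.0027+0.0006i)  (+0.0811-0.1305i)·(-0.3154+0.0000i)  (+0.0038+0.0114i)·(-0.0027+0.0006i)  (-0.0005-0.0002i)·(+0.3543-0.1538i)
Y_2^-1(R⁻¹ n̂) = -0.048386-0.003428i

Re=-0.0484 Im=-0.0034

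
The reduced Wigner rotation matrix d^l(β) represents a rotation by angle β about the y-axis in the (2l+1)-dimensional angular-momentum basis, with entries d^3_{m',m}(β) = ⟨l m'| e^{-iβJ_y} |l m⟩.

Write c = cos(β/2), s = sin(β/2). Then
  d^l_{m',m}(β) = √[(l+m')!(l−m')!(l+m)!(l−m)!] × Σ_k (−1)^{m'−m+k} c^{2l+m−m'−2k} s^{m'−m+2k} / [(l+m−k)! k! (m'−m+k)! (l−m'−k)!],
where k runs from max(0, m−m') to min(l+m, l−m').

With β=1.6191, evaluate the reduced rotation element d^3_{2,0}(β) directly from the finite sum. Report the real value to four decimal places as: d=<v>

d^3_{2,0}(β=1.6191) via Wigner's sum:
Half-angle: c=0.689824, s=0.723977. N=√(120·1·6·6)=65.726707
Admissible k: 0..1 (factorial args all ≥0)
  k=0: (−1)^2·65.7267/(12)·0.6898^4·0.7240^2 = +0.650076
  k=1: (−1)^3·65.7267/(12)·0.6898^2·0.7240^4 = -0.716038
d^3_{2,0}(1.6191) = +0.650076 -0.716038 = -0.065963

d=-0.0660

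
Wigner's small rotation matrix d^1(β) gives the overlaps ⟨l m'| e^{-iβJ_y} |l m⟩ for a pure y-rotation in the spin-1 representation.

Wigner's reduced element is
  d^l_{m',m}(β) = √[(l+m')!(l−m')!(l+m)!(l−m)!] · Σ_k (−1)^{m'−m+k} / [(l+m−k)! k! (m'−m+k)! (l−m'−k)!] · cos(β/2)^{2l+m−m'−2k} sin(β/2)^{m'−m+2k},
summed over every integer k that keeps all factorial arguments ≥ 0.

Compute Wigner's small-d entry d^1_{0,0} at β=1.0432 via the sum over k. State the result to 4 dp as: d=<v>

d=0.5035

d^1_{0,0}(β=1.0432) via Wigner's sum:
c=cos(1.0432/2)=0.867023, s=sin(1.0432/2)=0.498268; N=√[1·1·1·1]=1.000000
The bounds max(0,m−m')=0 and min(l+m,l−m')=1 give 2 terms
  k=0: (−1)^0·1.0000/(1)·0.8670^2·0.4983^0 = +0.751729
  k=1: (−1)^1·1.0000/(1)·0.8670^0·0.4983^2 = -0.248271
d^1_{0,0}(1.0432) = +0.751729 -0.248271 = +0.503458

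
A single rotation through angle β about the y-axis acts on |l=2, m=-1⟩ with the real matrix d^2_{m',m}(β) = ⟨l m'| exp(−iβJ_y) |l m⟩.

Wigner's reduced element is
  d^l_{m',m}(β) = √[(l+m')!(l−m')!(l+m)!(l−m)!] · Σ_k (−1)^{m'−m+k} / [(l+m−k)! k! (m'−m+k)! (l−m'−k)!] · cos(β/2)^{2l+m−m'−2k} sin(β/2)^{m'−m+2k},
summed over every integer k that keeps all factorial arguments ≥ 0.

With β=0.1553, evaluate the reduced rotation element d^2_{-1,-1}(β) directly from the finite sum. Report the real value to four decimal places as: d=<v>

d^2_{-1,-1}(β=0.1553) via Wigner's sum:
c=cos(0.1553/2)=0.996987, s=sin(0.1553/2)=0.077572; N=√[1·6·1·6]=6.000000
The bounds max(0,m−m')=0 and min(l+m,l−m')=1 give 2 terms
  k=0: (−1)^0·6.0000/(6)·0.9970^4·0.0776^0 = +0.988001
  k=1: (−1)^1·6.0000/(2)·0.9970^2·0.0776^2 = -0.017944
d^2_{-1,-1}(0.1553) = +0.988001 -0.017944 = +0.970058

d=0.9701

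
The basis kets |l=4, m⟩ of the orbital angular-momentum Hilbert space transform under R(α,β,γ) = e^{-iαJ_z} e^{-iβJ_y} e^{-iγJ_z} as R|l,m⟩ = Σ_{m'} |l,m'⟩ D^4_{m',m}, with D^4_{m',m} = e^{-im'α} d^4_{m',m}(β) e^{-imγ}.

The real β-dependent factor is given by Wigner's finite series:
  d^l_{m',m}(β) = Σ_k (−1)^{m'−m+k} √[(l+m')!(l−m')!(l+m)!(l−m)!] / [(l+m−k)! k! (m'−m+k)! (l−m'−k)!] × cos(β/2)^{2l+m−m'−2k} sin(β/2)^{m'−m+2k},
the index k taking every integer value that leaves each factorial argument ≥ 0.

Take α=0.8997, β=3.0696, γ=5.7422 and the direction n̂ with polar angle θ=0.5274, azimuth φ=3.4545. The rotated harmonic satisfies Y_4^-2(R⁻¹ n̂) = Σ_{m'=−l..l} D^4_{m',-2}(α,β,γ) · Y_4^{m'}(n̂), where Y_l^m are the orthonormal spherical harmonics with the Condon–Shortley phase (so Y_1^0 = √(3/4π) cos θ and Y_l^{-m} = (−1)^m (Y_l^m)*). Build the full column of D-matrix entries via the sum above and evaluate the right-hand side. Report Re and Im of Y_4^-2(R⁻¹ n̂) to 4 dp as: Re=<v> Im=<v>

Need the full column D^4_{m',-2} for m'=−4..4 at α=0.8997, β=3.0696, γ=5.7422.
cos(β/2)=0.035989, sin(β/2)=0.999352
d^4_{-4,-2}: single k=2 term ⇒ +0.000000;  D = -0.000000+0.000000i
d^4_{-3,-2}: k∈[1..2] ⇒ +0.000000 -0.000001 = -0.000001;  D = +0.000000-0.000001i
d^4_{-2,-2}: k∈[0..2] ⇒ +0.000000 -0.000000 +0.000025 = +0.000025;  D = +0.000019+0.000016i
d^4_{-1,-2}: k∈[0..2] ⇒ -0.000000 +0.000001 -0.000657 = -0.000656;  D = -0.000645+0.000119i
d^4_{0,-2}: k∈[0..2] ⇒ +0.000000 -0.000042 +0.012239 = +0.012197;  D = +0.005728-0.010769i
d^4_{1,-2}: k∈[0..2] ⇒ -0.000001 +0.000986 -0.151995 = -0.151011;  D = +0.060315+0.138442i
d^4_{2,-2}: k∈[0..2] ⇒ +0.000025 -0.015482 +0.994829 = +0.979373;  D = -0.946400-0.251988i
d^4_{3,-2}: k∈[0..1] ⇒ -0.000522 +0.134047 = +0.133526;  D = -0.107142+0.079685i
d^4_{4,-2}: single k=0 term ⇒ +0.006827;  D = -0.000216+0.006823i
Y_4^{m'}(θ=0.5274,φ=3.4545) and Σ D·Y over m':
  (-0.0000+0.0000i)·(+0.0089-0.0270i)  (+0.0000-0.0000i)·(-0.0815+0.1112i)  (+0.0000+0.0000i)·(+0.2903-0.2098i)  (-0.0006+0.0001i)·(-0.4359+0.1410i)  (+0.0057-0.0108i)·(+0.0120+0.0000i)  (+0.0603+0.1384i)·(+0.4359+0.1410i)  (-0.9464-0.2520i)·(+0.2903+0.2098i)  (-0.1071+0.0797i)·(+0.0815+0.1112i)  (-0.0002+0.0068i)·(+0.0089+0.0270i)
Y_4^-2(R⁻¹ n̂) = -0.232531-0.208487i

Re=-0.2325 Im=-0.2085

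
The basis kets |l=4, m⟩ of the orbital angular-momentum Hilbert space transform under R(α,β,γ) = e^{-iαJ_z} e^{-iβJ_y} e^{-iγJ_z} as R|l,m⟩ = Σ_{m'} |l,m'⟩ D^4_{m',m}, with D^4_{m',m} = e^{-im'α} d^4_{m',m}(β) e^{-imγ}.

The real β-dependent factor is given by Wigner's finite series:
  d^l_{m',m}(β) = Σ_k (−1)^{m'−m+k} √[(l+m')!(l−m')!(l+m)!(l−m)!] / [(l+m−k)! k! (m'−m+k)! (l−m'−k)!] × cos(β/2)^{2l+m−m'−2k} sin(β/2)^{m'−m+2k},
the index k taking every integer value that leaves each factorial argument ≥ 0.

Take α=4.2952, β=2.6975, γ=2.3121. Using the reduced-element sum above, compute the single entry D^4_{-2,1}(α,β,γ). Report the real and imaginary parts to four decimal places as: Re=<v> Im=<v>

Re=0.5918 Im=-0.0029

D^4_{-2,1}(4.2952,2.6975,2.3121) = e^{-i·-2·4.2952}·d^4_{-2,1}(2.6975)·e^{-i·1·2.3121}. Compute d first:
Half-angle: c=0.220226, s=0.975449. N=√(2·720·120·6)=1018.233765
k∈{3,4,5} keeps every argument non-negative
  k=3: (−1)^0·1018.2338/(72)·0.2202^5·0.9754^3 = +0.006799
  k=4: (−1)^1·1018.2338/(48)·0.2202^3·0.9754^5 = -0.200095
  k=5: (−1)^2·1018.2338/(240)·0.2202^1·0.9754^7 = +0.785121
d^4_{-2,1}(2.6975) = +0.006799 -0.200095 +0.785121 = +0.591826
Attach z-rotation phases: D = e^{-i(-2)(4.2952)}·(+0.591826)·e^{-i(1)(2.3121)} = +0.591819-0.002891i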